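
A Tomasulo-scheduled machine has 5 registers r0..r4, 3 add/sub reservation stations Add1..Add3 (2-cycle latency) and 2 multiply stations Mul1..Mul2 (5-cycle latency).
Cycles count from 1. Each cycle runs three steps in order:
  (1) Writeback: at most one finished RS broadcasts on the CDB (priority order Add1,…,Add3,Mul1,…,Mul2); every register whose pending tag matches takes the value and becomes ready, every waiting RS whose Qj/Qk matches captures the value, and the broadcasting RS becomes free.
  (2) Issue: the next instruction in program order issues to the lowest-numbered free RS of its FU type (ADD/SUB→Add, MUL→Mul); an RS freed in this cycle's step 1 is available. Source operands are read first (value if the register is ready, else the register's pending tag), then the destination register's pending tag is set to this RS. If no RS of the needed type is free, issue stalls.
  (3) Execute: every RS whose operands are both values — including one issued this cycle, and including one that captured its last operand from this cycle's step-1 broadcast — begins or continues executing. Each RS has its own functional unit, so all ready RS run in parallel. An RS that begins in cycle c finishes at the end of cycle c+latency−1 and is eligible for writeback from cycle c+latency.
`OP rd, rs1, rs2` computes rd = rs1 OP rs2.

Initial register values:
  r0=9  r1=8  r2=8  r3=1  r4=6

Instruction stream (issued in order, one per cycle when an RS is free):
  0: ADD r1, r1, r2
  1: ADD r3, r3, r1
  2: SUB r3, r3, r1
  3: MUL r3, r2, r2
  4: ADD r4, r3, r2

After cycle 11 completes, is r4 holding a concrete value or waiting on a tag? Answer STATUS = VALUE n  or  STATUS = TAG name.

STATUS = VALUE 72

c1: issue ADD r1<-Add1 | r0:9,r1:Add1,r2:8,r3:1,r4:6
c2: issue ADD r3<-Add2 | r0:9,r1:Add1,r2:8,r3:Add2,r4:6
c3: CDB Add1=16; issue SUB r3<-Add1 | r0:9,r1:16,r2:8,r3:Add1,r4:6
c4: issue MUL r3<-Mul1 | r0:9,r1:16,r2:8,r3:Mul1,r4:6
c5: CDB Add2=17; issue ADD r4<-Add2 | r0:9,r1:16,r2:8,r3:Mul1,r4:Add2
c6: - | r0:9,r1:16,r2:8,r3:Mul1,r4:Add2
c7: CDB Add1=1 | r0:9,r1:16,r2:8,r3:Mul1,r4:Add2
c8: - | r0:9,r1:16,r2:8,r3:Mul1,r4:Add2
c9: CDB Mul1=64 | r0:9,r1:16,r2:8,r3:64,r4:Add2
c10: - | r0:9,r1:16,r2:8,r3:64,r4:Add2
c11: CDB Add2=72 | r0:9,r1:16,r2:8,r3:64,r4:72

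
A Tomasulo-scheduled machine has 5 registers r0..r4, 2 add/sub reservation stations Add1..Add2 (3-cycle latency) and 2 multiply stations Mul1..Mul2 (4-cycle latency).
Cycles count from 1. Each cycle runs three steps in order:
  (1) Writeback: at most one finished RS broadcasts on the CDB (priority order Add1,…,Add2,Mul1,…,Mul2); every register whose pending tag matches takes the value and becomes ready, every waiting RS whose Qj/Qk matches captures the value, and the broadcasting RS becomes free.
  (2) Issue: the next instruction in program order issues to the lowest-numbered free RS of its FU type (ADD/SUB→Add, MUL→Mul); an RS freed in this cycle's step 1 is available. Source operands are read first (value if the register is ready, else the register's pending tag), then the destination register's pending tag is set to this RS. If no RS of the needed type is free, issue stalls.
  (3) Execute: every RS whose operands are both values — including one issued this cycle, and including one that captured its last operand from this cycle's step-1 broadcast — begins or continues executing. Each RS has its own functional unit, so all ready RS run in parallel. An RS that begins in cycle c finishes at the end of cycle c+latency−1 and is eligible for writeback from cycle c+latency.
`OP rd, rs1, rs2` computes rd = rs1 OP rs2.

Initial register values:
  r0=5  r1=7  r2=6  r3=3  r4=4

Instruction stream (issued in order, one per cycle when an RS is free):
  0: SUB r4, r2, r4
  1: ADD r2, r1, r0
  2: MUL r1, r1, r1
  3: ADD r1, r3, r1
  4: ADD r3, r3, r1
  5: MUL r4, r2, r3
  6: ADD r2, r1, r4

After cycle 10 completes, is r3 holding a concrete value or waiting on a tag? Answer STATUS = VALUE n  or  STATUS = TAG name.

STATUS = TAG Add2

c1: issue SUB r4<-Add1 | r0:5,r1:7,r2:6,r3:3,r4:Add1
c2: issue ADD r2<-Add2 | r0:5,r1:7,r2:Add2,r3:3,r4:Add1
c3: issue MUL r1<-Mul1 | r0:5,r1:Mul1,r2:Add2,r3:3,r4:Add1
c4: CDB Add1=2; issue ADD r1<-Add1 | r0:5,r1:Add1,r2:Add2,r3:3,r4:2
c5: CDB Add2=12; issue ADD r3<-Add2 | r0:5,r1:Add1,r2:12,r3:Add2,r4:2
c6: issue MUL r4<-Mul2 | r0:5,r1:Add1,r2:12,r3:Add2,r4:Mul2
c7: CDB Mul1=49; stall | r0:5,r1:Add1,r2:12,r3:Add2,r4:Mul2
c8: stall | r0:5,r1:Add1,r2:12,r3:Add2,r4:Mul2
c9: stall | r0:5,r1:Add1,r2:12,r3:Add2,r4:Mul2
c10: CDB Add1=52; issue ADD r2<-Add1 | r0:5,r1:52,r2:Add1,r3:Add2,r4:Mul2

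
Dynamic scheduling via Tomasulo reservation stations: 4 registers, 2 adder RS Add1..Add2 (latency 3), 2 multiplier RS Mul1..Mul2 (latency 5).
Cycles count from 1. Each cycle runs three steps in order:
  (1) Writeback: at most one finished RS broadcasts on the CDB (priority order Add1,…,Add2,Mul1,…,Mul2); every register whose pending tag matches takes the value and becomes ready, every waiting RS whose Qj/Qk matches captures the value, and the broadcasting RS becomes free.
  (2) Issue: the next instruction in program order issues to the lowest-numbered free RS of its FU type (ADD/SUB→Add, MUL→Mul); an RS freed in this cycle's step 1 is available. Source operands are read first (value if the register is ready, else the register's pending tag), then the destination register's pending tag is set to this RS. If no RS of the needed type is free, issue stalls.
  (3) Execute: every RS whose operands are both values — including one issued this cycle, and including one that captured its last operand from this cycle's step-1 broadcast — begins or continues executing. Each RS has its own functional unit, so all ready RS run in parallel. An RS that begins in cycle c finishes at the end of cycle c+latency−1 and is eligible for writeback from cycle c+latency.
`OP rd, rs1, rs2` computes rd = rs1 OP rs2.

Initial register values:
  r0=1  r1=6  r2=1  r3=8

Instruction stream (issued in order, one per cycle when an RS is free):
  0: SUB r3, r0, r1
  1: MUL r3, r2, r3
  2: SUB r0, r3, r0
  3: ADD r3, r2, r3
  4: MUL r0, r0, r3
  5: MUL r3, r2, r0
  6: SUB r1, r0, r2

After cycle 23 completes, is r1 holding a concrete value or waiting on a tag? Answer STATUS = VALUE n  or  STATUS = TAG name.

cycle 1: issue SUB r3<-Add1 // r0:1,r1:6,r2:1,r3:Add1
cycle 2: issue MUL r3<-Mul1 // r0:1,r1:6,r2:1,r3:Mul1
cycle 3: issue SUB r0<-Add2 // r0:Add2,r1:6,r2:1,r3:Mul1
cycle 4: CDB Add1=-5; issue ADD r3<-Add1 // r0:Add2,r1:6,r2:1,r3:Add1
cycle 5: issue MUL r0<-Mul2 // r0:Mul2,r1:6,r2:1,r3:Add1
cycle 6: stall // r0:Mul2,r1:6,r2:1,r3:Add1
cycle 7: stall // r0:Mul2,r1:6,r2:1,r3:Add1
cycle 8: stall // r0:Mul2,r1:6,r2:1,r3:Add1
cycle 9: CDB Mul1=-5; issue MUL r3<-Mul1 // r0:Mul2,r1:6,r2:1,r3:Mul1
cycle 10: stall // r0:Mul2,r1:6,r2:1,r3:Mul1
cycle 11: stall // r0:Mul2,r1:6,r2:1,r3:Mul1
cycle 12: CDB Add1=-4; issue SUB r1<-Add1 // r0:Mul2,r1:Add1,r2:1,r3:Mul1
cycle 13: CDB Add2=-6 // r0:Mul2,r1:Add1,r2:1,r3:Mul1
cycle 14: - // r0:Mul2,r1:Add1,r2:1,r3:Mul1
cycle 15: - // r0:Mul2,r1:Add1,r2:1,r3:Mul1
cycle 16: - // r0:Mul2,r1:Add1,r2:1,r3:Mul1
cycle 17: - // r0:Mul2,r1:Add1,r2:1,r3:Mul1
cycle 18: CDB Mul2=24 // r0:24,r1:Add1,r2:1,r3:Mul1
cycle 19: - // r0:24,r1:Add1,r2:1,r3:Mul1
cycle 20: - // r0:24,r1:Add1,r2:1,r3:Mul1
cycle 21: CDB Add1=23 // r0:24,r1:23,r2:1,r3:Mul1
cycle 22: - // r0:24,r1:23,r2:1,r3:Mul1
cycle 23: CDB Mul1=24 // r0:24,r1:23,r2:1,r3:24

STATUS = VALUE 23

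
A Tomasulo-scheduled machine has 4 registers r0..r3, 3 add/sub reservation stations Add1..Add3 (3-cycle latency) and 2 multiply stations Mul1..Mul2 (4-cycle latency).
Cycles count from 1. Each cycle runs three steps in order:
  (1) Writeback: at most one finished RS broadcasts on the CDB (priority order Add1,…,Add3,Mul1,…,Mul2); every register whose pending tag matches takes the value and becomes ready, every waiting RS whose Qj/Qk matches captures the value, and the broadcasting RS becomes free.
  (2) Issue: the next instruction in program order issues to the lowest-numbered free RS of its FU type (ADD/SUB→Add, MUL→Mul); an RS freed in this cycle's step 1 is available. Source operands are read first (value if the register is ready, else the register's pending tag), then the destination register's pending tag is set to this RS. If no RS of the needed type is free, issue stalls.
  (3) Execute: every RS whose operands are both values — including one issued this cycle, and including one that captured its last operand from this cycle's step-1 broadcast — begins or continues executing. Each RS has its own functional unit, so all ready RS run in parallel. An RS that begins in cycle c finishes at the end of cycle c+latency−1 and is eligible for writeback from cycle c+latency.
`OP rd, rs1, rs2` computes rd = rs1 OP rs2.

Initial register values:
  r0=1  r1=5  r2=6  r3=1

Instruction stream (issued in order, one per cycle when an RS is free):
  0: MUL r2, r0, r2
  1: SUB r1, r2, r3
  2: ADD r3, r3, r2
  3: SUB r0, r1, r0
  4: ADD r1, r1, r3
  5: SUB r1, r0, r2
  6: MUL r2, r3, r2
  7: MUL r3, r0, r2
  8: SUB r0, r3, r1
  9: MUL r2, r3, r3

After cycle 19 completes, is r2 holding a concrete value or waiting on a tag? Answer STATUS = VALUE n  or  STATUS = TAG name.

  c1: issue MUL r2<-Mul1  regs: r0:1,r1:5,r2:Mul1,r3:1
  c2: issue SUB r1<-Add1  regs: r0:1,r1:Add1,r2:Mul1,r3:1
  c3: issue ADD r3<-Add2  regs: r0:1,r1:Add1,r2:Mul1,r3:Add2
  c4: issue SUB r0<-Add3  regs: r0:Add3,r1:Add1,r2:Mul1,r3:Add2
  c5: CDB Mul1=6; stall  regs: r0:Add3,r1:Add1,r2:6,r3:Add2
  c6: stall  regs: r0:Add3,r1:Add1,r2:6,r3:Add2
  c7: stall  regs: r0:Add3,r1:Add1,r2:6,r3:Add2
  c8: CDB Add1=5; issue ADD r1<-Add1  regs: r0:Add3,r1:Add1,r2:6,r3:Add2
  c9: CDB Add2=7; issue SUB r1<-Add2  regs: r0:Add3,r1:Add2,r2:6,r3:7
  c10: issue MUL r2<-Mul1  regs: r0:Add3,r1:Add2,r2:Mul1,r3:7
  c11: CDB Add3=4; issue MUL r3<-Mul2  regs: r0:4,r1:Add2,r2:Mul1,r3:Mul2
  c12: CDB Add1=12; issue SUB r0<-Add1  regs: r0:Add1,r1:Add2,r2:Mul1,r3:Mul2
  c13: stall  regs: r0:Add1,r1:Add2,r2:Mul1,r3:Mul2
  c14: CDB Add2=-2; stall  regs: r0:Add1,r1:-2,r2:Mul1,r3:Mul2
  c15: CDB Mul1=42; issue MUL r2<-Mul1  regs: r0:Add1,r1:-2,r2:Mul1,r3:Mul2
  c16: -  regs: r0:Add1,r1:-2,r2:Mul1,r3:Mul2
  c17: -  regs: r0:Add1,r1:-2,r2:Mul1,r3:Mul2
  c18: -  regs: r0:Add1,r1:-2,r2:Mul1,r3:Mul2
  c19: CDB Mul2=168  regs: r0:Add1,r1:-2,r2:Mul1,r3:168

STATUS = TAG Mul1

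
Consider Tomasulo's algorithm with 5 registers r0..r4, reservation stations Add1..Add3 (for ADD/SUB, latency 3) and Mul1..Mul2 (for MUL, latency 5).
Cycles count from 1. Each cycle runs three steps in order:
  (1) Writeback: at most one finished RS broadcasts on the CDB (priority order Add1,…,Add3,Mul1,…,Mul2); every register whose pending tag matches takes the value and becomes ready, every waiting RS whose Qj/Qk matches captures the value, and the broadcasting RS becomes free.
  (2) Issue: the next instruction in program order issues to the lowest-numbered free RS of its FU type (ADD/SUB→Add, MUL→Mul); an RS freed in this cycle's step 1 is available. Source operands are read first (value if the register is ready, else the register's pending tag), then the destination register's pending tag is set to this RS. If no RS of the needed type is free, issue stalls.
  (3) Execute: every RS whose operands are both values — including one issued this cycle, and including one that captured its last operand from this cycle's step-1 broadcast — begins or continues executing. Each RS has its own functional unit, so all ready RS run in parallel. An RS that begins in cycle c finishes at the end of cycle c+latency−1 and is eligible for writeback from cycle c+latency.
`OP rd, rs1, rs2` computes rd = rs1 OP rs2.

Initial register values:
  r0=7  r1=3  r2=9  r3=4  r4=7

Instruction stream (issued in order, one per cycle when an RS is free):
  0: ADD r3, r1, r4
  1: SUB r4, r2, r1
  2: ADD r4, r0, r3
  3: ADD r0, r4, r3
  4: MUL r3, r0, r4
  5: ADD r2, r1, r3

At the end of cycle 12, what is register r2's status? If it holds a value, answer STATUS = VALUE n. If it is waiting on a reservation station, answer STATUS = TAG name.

cycle 1: issue ADD r3<-Add1 // r0:7,r1:3,r2:9,r3:Add1,r4:7
cycle 2: issue SUB r4<-Add2 // r0:7,r1:3,r2:9,r3:Add1,r4:Add2
cycle 3: issue ADD r4<-Add3 // r0:7,r1:3,r2:9,r3:Add1,r4:Add3
cycle 4: CDB Add1=10; issue ADD r0<-Add1 // r0:Add1,r1:3,r2:9,r3:10,r4:Add3
cycle 5: CDB Add2=6; issue MUL r3<-Mul1 // r0:Add1,r1:3,r2:9,r3:Mul1,r4:Add3
cycle 6: issue ADD r2<-Add2 // r0:Add1,r1:3,r2:Add2,r3:Mul1,r4:Add3
cycle 7: CDB Add3=17 // r0:Add1,r1:3,r2:Add2,r3:Mul1,r4:17
cycle 8: - // r0:Add1,r1:3,r2:Add2,r3:Mul1,r4:17
cycle 9: - // r0:Add1,r1:3,r2:Add2,r3:Mul1,r4:17
cycle 10: CDB Add1=27 // r0:27,r1:3,r2:Add2,r3:Mul1,r4:17
cycle 11: - // r0:27,r1:3,r2:Add2,r3:Mul1,r4:17
cycle 12: - // r0:27,r1:3,r2:Add2,r3:Mul1,r4:17

STATUS = TAG Add2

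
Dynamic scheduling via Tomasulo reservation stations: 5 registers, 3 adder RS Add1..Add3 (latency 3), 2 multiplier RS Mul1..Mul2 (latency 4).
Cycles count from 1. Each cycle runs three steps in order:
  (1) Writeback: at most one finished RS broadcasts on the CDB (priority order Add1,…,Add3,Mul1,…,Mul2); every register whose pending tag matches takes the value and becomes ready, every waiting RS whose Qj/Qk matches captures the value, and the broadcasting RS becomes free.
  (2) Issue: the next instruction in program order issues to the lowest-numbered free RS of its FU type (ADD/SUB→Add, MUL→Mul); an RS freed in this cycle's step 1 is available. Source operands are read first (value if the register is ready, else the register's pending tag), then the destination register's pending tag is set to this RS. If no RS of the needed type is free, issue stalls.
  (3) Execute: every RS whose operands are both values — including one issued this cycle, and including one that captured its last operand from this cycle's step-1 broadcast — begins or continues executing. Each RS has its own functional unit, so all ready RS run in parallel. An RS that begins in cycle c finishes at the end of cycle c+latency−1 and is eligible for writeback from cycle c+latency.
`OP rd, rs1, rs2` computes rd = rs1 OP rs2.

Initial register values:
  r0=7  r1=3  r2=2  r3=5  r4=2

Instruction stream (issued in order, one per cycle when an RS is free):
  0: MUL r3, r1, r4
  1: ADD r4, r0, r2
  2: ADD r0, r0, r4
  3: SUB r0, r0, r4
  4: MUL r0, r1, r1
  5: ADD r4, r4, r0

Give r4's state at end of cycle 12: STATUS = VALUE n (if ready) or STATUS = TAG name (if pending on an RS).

STATUS = VALUE 18

cycle 1: issue MUL r3<-Mul1 // r0:7,r1:3,r2:2,r3:Mul1,r4:2
cycle 2: issue ADD r4<-Add1 // r0:7,r1:3,r2:2,r3:Mul1,r4:Add1
cycle 3: issue ADD r0<-Add2 // r0:Add2,r1:3,r2:2,r3:Mul1,r4:Add1
cycle 4: issue SUB r0<-Add3 // r0:Add3,r1:3,r2:2,r3:Mul1,r4:Add1
cycle 5: CDB Add1=9; issue MUL r0<-Mul2 // r0:Mul2,r1:3,r2:2,r3:Mul1,r4:9
cycle 6: CDB Mul1=6; issue ADD r4<-Add1 // r0:Mul2,r1:3,r2:2,r3:6,r4:Add1
cycle 7: - // r0:Mul2,r1:3,r2:2,r3:6,r4:Add1
cycle 8: CDB Add2=16 // r0:Mul2,r1:3,r2:2,r3:6,r4:Add1
cycle 9: CDB Mul2=9 // r0:9,r1:3,r2:2,r3:6,r4:Add1
cycle 10: - // r0:9,r1:3,r2:2,r3:6,r4:Add1
cycle 11: CDB Add3=7 // r0:9,r1:3,r2:2,r3:6,r4:Add1
cycle 12: CDB Add1=18 // r0:9,r1:3,r2:2,r3:6,r4:18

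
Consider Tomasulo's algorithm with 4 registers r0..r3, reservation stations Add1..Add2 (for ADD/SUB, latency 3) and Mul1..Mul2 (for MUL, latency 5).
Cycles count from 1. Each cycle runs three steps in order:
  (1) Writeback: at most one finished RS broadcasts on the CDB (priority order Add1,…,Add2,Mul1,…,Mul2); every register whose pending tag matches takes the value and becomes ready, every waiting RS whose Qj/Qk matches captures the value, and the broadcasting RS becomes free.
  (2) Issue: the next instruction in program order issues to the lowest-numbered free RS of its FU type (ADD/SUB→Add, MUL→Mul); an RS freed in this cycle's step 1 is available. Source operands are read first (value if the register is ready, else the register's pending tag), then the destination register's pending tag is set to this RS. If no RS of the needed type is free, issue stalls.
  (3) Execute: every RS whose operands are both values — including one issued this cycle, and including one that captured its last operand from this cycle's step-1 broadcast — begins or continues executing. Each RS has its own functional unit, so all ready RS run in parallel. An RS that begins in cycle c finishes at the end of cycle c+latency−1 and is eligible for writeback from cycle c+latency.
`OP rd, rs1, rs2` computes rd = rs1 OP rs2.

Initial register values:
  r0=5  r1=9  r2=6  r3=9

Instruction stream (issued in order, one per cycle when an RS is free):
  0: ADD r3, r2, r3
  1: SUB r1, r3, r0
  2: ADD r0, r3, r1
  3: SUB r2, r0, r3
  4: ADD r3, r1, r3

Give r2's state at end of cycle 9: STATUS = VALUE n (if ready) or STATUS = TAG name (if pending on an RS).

STATUS = TAG Add2

  c1: issue ADD r3<-Add1  regs: r0:5,r1:9,r2:6,r3:Add1
  c2: issue SUB r1<-Add2  regs: r0:5,r1:Add2,r2:6,r3:Add1
  c3: stall  regs: r0:5,r1:Add2,r2:6,r3:Add1
  c4: CDB Add1=15; issue ADD r0<-Add1  regs: r0:Add1,r1:Add2,r2:6,r3:15
  c5: stall  regs: r0:Add1,r1:Add2,r2:6,r3:15
  c6: stall  regs: r0:Add1,r1:Add2,r2:6,r3:15
  c7: CDB Add2=10; issue SUB r2<-Add2  regs: r0:Add1,r1:10,r2:Add2,r3:15
  c8: stall  regs: r0:Add1,r1:10,r2:Add2,r3:15
  c9: stall  regs: r0:Add1,r1:10,r2:Add2,r3:15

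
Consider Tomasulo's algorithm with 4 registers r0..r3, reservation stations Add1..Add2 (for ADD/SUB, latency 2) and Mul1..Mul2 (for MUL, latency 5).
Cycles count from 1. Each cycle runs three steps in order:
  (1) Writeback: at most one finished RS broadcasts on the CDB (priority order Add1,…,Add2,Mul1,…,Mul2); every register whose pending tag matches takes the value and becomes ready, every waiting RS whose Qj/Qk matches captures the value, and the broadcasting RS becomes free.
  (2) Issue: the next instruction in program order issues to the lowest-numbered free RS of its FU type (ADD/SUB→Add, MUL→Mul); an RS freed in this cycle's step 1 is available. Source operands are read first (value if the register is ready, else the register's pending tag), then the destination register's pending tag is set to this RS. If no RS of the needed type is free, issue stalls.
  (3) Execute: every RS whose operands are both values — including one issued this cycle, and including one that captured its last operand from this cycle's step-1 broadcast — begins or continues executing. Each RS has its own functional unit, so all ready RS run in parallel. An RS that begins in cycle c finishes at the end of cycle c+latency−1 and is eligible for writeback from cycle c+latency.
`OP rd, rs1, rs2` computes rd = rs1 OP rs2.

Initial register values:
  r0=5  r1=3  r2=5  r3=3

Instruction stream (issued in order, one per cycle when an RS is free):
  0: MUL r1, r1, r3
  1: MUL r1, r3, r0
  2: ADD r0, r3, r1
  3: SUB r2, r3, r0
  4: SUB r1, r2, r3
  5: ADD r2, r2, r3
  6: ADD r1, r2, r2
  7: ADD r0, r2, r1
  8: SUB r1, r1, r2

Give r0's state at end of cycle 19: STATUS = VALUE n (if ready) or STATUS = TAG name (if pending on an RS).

STATUS = VALUE -36

cycle 1: issue MUL r1<-Mul1 // r0:5,r1:Mul1,r2:5,r3:3
cycle 2: issue MUL r1<-Mul2 // r0:5,r1:Mul2,r2:5,r3:3
cycle 3: issue ADD r0<-Add1 // r0:Add1,r1:Mul2,r2:5,r3:3
cycle 4: issue SUB r2<-Add2 // r0:Add1,r1:Mul2,r2:Add2,r3:3
cycle 5: stall // r0:Add1,r1:Mul2,r2:Add2,r3:3
cycle 6: CDB Mul1=9; stall // r0:Add1,r1:Mul2,r2:Add2,r3:3
cycle 7: CDB Mul2=15; stall // r0:Add1,r1:15,r2:Add2,r3:3
cycle 8: stall // r0:Add1,r1:15,r2:Add2,r3:3
cycle 9: CDB Add1=18; issue SUB r1<-Add1 // r0:18,r1:Add1,r2:Add2,r3:3
cycle 10: stall // r0:18,r1:Add1,r2:Add2,r3:3
cycle 11: CDB Add2=-15; issue ADD r2<-Add2 // r0:18,r1:Add1,r2:Add2,r3:3
cycle 12: stall // r0:18,r1:Add1,r2:Add2,r3:3
cycle 13: CDB Add1=-18; issue ADD r1<-Add1 // r0:18,r1:Add1,r2:Add2,r3:3
cycle 14: CDB Add2=-12; issue ADD r0<-Add2 // r0:Add2,r1:Add1,r2:-12,r3:3
cycle 15: stall // r0:Add2,r1:Add1,r2:-12,r3:3
cycle 16: CDB Add1=-24; issue SUB r1<-Add1 // r0:Add2,r1:Add1,r2:-12,r3:3
cycle 17: - // r0:Add2,r1:Add1,r2:-12,r3:3
cycle 18: CDB Add1=-12 // r0:Add2,r1:-12,r2:-12,r3:3
cycle 19: CDB Add2=-36 // r0:-36,r1:-12,r2:-12,r3:3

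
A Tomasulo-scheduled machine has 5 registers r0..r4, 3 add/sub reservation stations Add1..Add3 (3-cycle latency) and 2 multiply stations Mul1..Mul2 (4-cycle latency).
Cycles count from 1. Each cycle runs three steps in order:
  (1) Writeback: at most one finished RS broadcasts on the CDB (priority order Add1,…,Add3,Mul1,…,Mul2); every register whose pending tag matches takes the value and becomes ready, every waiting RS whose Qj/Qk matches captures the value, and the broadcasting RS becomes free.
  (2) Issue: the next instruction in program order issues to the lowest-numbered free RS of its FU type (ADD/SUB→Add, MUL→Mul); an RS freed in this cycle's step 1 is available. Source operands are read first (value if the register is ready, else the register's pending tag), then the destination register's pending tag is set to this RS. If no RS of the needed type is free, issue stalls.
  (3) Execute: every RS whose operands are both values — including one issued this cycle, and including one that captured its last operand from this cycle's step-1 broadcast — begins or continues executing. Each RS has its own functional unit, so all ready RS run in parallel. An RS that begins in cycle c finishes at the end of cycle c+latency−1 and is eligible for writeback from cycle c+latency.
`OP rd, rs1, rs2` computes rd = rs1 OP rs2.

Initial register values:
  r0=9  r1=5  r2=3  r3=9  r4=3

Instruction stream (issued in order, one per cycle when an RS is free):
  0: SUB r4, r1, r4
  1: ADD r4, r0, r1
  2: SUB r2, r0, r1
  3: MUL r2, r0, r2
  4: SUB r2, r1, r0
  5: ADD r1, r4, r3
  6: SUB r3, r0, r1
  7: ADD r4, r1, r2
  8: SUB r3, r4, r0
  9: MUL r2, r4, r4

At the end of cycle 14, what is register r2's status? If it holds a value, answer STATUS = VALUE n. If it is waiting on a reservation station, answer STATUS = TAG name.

cycle 1: issue SUB r4<-Add1 // r0:9,r1:5,r2:3,r3:9,r4:Add1
cycle 2: issue ADD r4<-Add2 // r0:9,r1:5,r2:3,r3:9,r4:Add2
cycle 3: issue SUB r2<-Add3 // r0:9,r1:5,r2:Add3,r3:9,r4:Add2
cycle 4: CDB Add1=2; issue MUL r2<-Mul1 // r0:9,r1:5,r2:Mul1,r3:9,r4:Add2
cycle 5: CDB Add2=14; issue SUB r2<-Add1 // r0:9,r1:5,r2:Add1,r3:9,r4:14
cycle 6: CDB Add3=4; issue ADD r1<-Add2 // r0:9,r1:Add2,r2:Add1,r3:9,r4:14
cycle 7: issue SUB r3<-Add3 // r0:9,r1:Add2,r2:Add1,r3:Add3,r4:14
cycle 8: CDB Add1=-4; issue ADD r4<-Add1 // r0:9,r1:Add2,r2:-4,r3:Add3,r4:Add1
cycle 9: CDB Add2=23; issue SUB r3<-Add2 // r0:9,r1:23,r2:-4,r3:Add2,r4:Add1
cycle 10: CDB Mul1=36; issue MUL r2<-Mul1 // r0:9,r1:23,r2:Mul1,r3:Add2,r4:Add1
cycle 11: - // r0:9,r1:23,r2:Mul1,r3:Add2,r4:Add1
cycle 12: CDB Add1=19 // r0:9,r1:23,r2:Mul1,r3:Add2,r4:19
cycle 13: CDB Add3=-14 // r0:9,r1:23,r2:Mul1,r3:Add2,r4:19
cycle 14: - // r0:9,r1:23,r2:Mul1,r3:Add2,r4:19

STATUS = TAG Mul1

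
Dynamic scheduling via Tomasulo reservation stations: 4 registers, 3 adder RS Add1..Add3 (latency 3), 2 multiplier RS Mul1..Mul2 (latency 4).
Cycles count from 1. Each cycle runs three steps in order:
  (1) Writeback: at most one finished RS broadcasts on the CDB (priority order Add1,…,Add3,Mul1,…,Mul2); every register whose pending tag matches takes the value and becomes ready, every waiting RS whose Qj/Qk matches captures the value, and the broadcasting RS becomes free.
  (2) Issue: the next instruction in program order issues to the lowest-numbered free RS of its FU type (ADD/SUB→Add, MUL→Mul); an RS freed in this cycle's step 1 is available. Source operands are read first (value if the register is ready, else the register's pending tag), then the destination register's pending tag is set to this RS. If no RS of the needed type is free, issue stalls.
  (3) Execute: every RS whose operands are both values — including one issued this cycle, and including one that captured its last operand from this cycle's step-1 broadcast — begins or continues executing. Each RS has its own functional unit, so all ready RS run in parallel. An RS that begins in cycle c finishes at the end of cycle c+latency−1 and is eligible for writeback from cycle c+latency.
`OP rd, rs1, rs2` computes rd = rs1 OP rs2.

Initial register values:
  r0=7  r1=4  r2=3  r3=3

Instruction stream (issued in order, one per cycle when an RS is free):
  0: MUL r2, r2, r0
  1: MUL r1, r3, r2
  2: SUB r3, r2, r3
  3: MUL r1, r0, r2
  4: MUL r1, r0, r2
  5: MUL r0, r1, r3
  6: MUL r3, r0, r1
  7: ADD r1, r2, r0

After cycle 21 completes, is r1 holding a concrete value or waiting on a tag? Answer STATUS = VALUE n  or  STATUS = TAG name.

STATUS = VALUE 2667

cycle 1: issue MUL r2<-Mul1 // r0:7,r1:4,r2:Mul1,r3:3
cycle 2: issue MUL r1<-Mul2 // r0:7,r1:Mul2,r2:Mul1,r3:3
cycle 3: issue SUB r3<-Add1 // r0:7,r1:Mul2,r2:Mul1,r3:Add1
cycle 4: stall // r0:7,r1:Mul2,r2:Mul1,r3:Add1
cycle 5: CDB Mul1=21; issue MUL r1<-Mul1 // r0:7,r1:Mul1,r2:21,r3:Add1
cycle 6: stall // r0:7,r1:Mul1,r2:21,r3:Add1
cycle 7: stall // r0:7,r1:Mul1,r2:21,r3:Add1
cycle 8: CDB Add1=18; stall // r0:7,r1:Mul1,r2:21,r3:18
cycle 9: CDB Mul1=147; issue MUL r1<-Mul1 // r0:7,r1:Mul1,r2:21,r3:18
cycle 10: CDB Mul2=63; issue MUL r0<-Mul2 // r0:Mul2,r1:Mul1,r2:21,r3:18
cycle 11: stall // r0:Mul2,r1:Mul1,r2:21,r3:18
cycle 12: stall // r0:Mul2,r1:Mul1,r2:21,r3:18
cycle 13: CDB Mul1=147; issue MUL r3<-Mul1 // r0:Mul2,r1:147,r2:21,r3:Mul1
cycle 14: issue ADD r1<-Add1 // r0:Mul2,r1:Add1,r2:21,r3:Mul1
cycle 15: - // r0:Mul2,r1:Add1,r2:21,r3:Mul1
cycle 16: - // r0:Mul2,r1:Add1,r2:21,r3:Mul1
cycle 17: CDB Mul2=2646 // r0:2646,r1:Add1,r2:21,r3:Mul1
cycle 18: - // r0:2646,r1:Add1,r2:21,r3:Mul1
cycle 19: - // r0:2646,r1:Add1,r2:21,r3:Mul1
cycle 20: CDB Add1=2667 // r0:2646,r1:2667,r2:21,r3:Mul1
cycle 21: CDB Mul1=388962 // r0:2646,r1:2667,r2:21,r3:388962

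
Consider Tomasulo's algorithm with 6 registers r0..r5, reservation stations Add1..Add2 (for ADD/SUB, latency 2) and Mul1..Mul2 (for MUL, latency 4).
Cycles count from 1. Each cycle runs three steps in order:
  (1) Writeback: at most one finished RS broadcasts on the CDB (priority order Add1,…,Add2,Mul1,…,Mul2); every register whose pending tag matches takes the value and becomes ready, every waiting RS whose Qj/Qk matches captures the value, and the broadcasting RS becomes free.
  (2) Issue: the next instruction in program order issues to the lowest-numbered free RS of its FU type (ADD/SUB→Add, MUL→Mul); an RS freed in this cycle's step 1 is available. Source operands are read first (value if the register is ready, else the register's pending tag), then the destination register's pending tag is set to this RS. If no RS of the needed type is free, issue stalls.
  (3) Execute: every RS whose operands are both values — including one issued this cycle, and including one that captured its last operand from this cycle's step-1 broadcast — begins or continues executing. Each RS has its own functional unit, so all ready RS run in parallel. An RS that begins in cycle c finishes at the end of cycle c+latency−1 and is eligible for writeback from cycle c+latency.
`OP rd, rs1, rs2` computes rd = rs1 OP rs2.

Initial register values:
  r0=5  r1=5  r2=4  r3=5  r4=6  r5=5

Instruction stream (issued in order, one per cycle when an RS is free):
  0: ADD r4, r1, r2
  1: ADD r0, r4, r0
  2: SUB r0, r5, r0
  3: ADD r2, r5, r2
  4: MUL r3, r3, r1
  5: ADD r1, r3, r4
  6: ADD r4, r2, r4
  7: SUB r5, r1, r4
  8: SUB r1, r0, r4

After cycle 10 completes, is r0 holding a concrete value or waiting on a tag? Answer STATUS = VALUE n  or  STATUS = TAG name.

cycle 1: issue ADD r4<-Add1 // r0:5,r1:5,r2:4,r3:5,r4:Add1,r5:5
cycle 2: issue ADD r0<-Add2 // r0:Add2,r1:5,r2:4,r3:5,r4:Add1,r5:5
cycle 3: CDB Add1=9; issue SUB r0<-Add1 // r0:Add1,r1:5,r2:4,r3:5,r4:9,r5:5
cycle 4: stall // r0:Add1,r1:5,r2:4,r3:5,r4:9,r5:5
cycle 5: CDB Add2=14; issue ADD r2<-Add2 // r0:Add1,r1:5,r2:Add2,r3:5,r4:9,r5:5
cycle 6: issue MUL r3<-Mul1 // r0:Add1,r1:5,r2:Add2,r3:Mul1,r4:9,r5:5
cycle 7: CDB Add1=-9; issue ADD r1<-Add1 // r0:-9,r1:Add1,r2:Add2,r3:Mul1,r4:9,r5:5
cycle 8: CDB Add2=9; issue ADD r4<-Add2 // r0:-9,r1:Add1,r2:9,r3:Mul1,r4:Add2,r5:5
cycle 9: stall // r0:-9,r1:Add1,r2:9,r3:Mul1,r4:Add2,r5:5
cycle 10: CDB Add2=18; issue SUB r5<-Add2 // r0:-9,r1:Add1,r2:9,r3:Mul1,r4:18,r5:Add2

STATUS = VALUE -9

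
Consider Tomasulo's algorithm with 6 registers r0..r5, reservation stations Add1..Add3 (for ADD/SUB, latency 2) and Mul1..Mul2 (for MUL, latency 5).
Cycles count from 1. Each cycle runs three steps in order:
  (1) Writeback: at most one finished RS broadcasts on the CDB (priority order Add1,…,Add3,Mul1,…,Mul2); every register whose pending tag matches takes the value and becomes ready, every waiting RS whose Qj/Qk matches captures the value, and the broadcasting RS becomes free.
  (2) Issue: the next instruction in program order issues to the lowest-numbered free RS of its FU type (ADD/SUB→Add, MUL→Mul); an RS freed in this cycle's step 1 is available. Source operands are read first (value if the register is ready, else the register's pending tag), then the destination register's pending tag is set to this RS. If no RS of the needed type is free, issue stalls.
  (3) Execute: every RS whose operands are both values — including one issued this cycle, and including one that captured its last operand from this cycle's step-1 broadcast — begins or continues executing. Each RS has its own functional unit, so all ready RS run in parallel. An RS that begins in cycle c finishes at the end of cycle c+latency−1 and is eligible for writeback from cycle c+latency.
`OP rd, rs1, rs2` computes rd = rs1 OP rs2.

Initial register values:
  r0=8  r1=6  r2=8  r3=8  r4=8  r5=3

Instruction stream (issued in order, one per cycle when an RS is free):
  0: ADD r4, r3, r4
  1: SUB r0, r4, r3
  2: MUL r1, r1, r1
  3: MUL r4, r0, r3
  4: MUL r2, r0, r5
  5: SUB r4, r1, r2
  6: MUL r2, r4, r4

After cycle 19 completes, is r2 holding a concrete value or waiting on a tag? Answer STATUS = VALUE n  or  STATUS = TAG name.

STATUS = TAG Mul2

  c1: issue ADD r4<-Add1  regs: r0:8,r1:6,r2:8,r3:8,r4:Add1,r5:3
  c2: issue SUB r0<-Add2  regs: r0:Add2,r1:6,r2:8,r3:8,r4:Add1,r5:3
  c3: CDB Add1=16; issue MUL r1<-Mul1  regs: r0:Add2,r1:Mul1,r2:8,r3:8,r4:16,r5:3
  c4: issue MUL r4<-Mul2  regs: r0:Add2,r1:Mul1,r2:8,r3:8,r4:Mul2,r5:3
  c5: CDB Add2=8; stall  regs: r0:8,r1:Mul1,r2:8,r3:8,r4:Mul2,r5:3
  c6: stall  regs: r0:8,r1:Mul1,r2:8,r3:8,r4:Mul2,r5:3
  c7: stall  regs: r0:8,r1:Mul1,r2:8,r3:8,r4:Mul2,r5:3
  c8: CDB Mul1=36; issue MUL r2<-Mul1  regs: r0:8,r1:36,r2:Mul1,r3:8,r4:Mul2,r5:3
  c9: issue SUB r4<-Add1  regs: r0:8,r1:36,r2:Mul1,r3:8,r4:Add1,r5:3
  c10: CDB Mul2=64; issue MUL r2<-Mul2  regs: r0:8,r1:36,r2:Mul2,r3:8,r4:Add1,r5:3
  c11: -  regs: r0:8,r1:36,r2:Mul2,r3:8,r4:Add1,r5:3
  c12: -  regs: r0:8,r1:36,r2:Mul2,r3:8,r4:Add1,r5:3
  c13: CDB Mul1=24  regs: r0:8,r1:36,r2:Mul2,r3:8,r4:Add1,r5:3
  c14: -  regs: r0:8,r1:36,r2:Mul2,r3:8,r4:Add1,r5:3
  c15: CDB Add1=12  regs: r0:8,r1:36,r2:Mul2,r3:8,r4:12,r5:3
  c16: -  regs: r0:8,r1:36,r2:Mul2,r3:8,r4:12,r5:3
  c17: -  regs: r0:8,r1:36,r2:Mul2,r3:8,r4:12,r5:3
  c18: -  regs: r0:8,r1:36,r2:Mul2,r3:8,r4:12,r5:3
  c19: -  regs: r0:8,r1:36,r2:Mul2,r3:8,r4:12,r5:3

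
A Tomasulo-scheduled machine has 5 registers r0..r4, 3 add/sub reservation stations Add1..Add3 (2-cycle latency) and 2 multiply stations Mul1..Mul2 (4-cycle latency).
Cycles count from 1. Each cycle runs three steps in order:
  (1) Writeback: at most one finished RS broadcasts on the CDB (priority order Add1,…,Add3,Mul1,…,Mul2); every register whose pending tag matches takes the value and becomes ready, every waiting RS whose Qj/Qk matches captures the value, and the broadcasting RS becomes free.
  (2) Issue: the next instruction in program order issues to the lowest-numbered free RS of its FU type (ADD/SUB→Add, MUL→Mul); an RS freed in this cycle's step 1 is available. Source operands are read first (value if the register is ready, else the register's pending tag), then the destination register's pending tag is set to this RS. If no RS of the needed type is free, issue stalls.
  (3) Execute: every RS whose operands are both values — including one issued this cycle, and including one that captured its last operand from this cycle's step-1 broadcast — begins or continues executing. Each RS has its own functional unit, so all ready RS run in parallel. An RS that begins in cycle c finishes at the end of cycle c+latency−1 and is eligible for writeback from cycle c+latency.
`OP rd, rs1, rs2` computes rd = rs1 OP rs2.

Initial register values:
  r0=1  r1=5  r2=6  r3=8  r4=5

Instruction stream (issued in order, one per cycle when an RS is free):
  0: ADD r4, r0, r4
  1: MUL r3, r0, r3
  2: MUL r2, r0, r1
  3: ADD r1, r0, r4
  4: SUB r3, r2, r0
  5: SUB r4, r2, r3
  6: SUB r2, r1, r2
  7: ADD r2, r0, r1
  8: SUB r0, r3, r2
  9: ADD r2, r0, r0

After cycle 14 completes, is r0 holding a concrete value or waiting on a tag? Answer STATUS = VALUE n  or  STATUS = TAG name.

cycle 1: issue ADD r4<-Add1 // r0:1,r1:5,r2:6,r3:8,r4:Add1
cycle 2: issue MUL r3<-Mul1 // r0:1,r1:5,r2:6,r3:Mul1,r4:Add1
cycle 3: CDB Add1=6; issue MUL r2<-Mul2 // r0:1,r1:5,r2:Mul2,r3:Mul1,r4:6
cycle 4: issue ADD r1<-Add1 // r0:1,r1:Add1,r2:Mul2,r3:Mul1,r4:6
cycle 5: issue SUB r3<-Add2 // r0:1,r1:Add1,r2:Mul2,r3:Add2,r4:6
cycle 6: CDB Add1=7; issue SUB r4<-Add1 // r0:1,r1:7,r2:Mul2,r3:Add2,r4:Add1
cycle 7: CDB Mul1=8; issue SUB r2<-Add3 // r0:1,r1:7,r2:Add3,r3:Add2,r4:Add1
cycle 8: CDB Mul2=5; stall // r0:1,r1:7,r2:Add3,r3:Add2,r4:Add1
cycle 9: stall // r0:1,r1:7,r2:Add3,r3:Add2,r4:Add1
cycle 10: CDB Add2=4; issue ADD r2<-Add2 // r0:1,r1:7,r2:Add2,r3:4,r4:Add1
cycle 11: CDB Add3=2; issue SUB r0<-Add3 // r0:Add3,r1:7,r2:Add2,r3:4,r4:Add1
cycle 12: CDB Add1=1; issue ADD r2<-Add1 // r0:Add3,r1:7,r2:Add1,r3:4,r4:1
cycle 13: CDB Add2=8 // r0:Add3,r1:7,r2:Add1,r3:4,r4:1
cycle 14: - // r0:Add3,r1:7,r2:Add1,r3:4,r4:1

STATUS = TAG Add3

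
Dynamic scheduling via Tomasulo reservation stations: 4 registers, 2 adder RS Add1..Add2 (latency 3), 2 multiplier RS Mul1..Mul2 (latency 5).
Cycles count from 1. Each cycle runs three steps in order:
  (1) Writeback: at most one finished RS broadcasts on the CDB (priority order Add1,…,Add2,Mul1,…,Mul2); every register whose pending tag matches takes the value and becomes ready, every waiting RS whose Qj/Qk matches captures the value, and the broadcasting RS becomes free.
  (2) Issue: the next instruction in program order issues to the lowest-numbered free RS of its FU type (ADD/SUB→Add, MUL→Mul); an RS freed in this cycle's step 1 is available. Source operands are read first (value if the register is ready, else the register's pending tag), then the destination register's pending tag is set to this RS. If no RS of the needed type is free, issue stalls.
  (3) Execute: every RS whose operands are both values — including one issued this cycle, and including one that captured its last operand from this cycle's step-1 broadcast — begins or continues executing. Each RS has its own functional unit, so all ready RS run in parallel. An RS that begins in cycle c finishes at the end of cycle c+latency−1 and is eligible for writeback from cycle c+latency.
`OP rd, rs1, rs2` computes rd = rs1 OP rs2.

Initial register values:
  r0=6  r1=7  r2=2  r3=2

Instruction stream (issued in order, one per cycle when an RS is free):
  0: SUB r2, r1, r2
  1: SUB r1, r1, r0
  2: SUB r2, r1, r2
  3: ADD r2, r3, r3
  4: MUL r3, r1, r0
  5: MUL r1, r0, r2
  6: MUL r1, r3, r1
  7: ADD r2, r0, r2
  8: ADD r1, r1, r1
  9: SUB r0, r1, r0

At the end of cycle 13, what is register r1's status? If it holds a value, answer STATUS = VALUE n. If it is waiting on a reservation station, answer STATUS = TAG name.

cycle 1: issue SUB r2<-Add1 // r0:6,r1:7,r2:Add1,r3:2
cycle 2: issue SUB r1<-Add2 // r0:6,r1:Add2,r2:Add1,r3:2
cycle 3: stall // r0:6,r1:Add2,r2:Add1,r3:2
cycle 4: CDB Add1=5; issue SUB r2<-Add1 // r0:6,r1:Add2,r2:Add1,r3:2
cycle 5: CDB Add2=1; issue ADD r2<-Add2 // r0:6,r1:1,r2:Add2,r3:2
cycle 6: issue MUL r3<-Mul1 // r0:6,r1:1,r2:Add2,r3:Mul1
cycle 7: issue MUL r1<-Mul2 // r0:6,r1:Mul2,r2:Add2,r3:Mul1
cycle 8: CDB Add1=-4; stall // r0:6,r1:Mul2,r2:Add2,r3:Mul1
cycle 9: CDB Add2=4; stall // r0:6,r1:Mul2,r2:4,r3:Mul1
cycle 10: stall // r0:6,r1:Mul2,r2:4,r3:Mul1
cycle 11: CDB Mul1=6; issue MUL r1<-Mul1 // r0:6,r1:Mul1,r2:4,r3:6
cycle 12: issue ADD r2<-Add1 // r0:6,r1:Mul1,r2:Add1,r3:6
cycle 13: issue ADD r1<-Add2 // r0:6,r1:Add2,r2:Add1,r3:6

STATUS = TAG Add2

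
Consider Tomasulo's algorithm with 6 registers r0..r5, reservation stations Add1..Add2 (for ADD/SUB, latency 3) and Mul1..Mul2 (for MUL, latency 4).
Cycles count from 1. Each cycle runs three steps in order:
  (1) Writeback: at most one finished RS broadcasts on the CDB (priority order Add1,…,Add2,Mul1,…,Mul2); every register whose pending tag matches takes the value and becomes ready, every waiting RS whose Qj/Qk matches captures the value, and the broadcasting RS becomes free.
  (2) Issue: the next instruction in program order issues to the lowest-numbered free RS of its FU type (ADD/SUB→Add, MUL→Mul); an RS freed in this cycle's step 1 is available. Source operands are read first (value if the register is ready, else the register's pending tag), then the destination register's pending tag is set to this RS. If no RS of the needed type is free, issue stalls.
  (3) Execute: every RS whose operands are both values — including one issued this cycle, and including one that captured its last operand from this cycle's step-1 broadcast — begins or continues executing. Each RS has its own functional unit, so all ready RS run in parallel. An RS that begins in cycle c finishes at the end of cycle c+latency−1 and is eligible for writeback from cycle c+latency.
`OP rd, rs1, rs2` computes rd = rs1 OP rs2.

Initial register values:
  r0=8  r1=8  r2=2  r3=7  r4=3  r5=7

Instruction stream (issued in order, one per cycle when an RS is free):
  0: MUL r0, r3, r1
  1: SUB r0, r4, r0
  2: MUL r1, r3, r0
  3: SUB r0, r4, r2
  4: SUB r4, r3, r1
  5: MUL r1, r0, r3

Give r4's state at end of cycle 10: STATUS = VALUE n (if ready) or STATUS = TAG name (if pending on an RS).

cycle 1: issue MUL r0<-Mul1 // r0:Mul1,r1:8,r2:2,r3:7,r4:3,r5:7
cycle 2: issue SUB r0<-Add1 // r0:Add1,r1:8,r2:2,r3:7,r4:3,r5:7
cycle 3: issue MUL r1<-Mul2 // r0:Add1,r1:Mul2,r2:2,r3:7,r4:3,r5:7
cycle 4: issue SUB r0<-Add2 // r0:Add2,r1:Mul2,r2:2,r3:7,r4:3,r5:7
cycle 5: CDB Mul1=56; stall // r0:Add2,r1:Mul2,r2:2,r3:7,r4:3,r5:7
cycle 6: stall // r0:Add2,r1:Mul2,r2:2,r3:7,r4:3,r5:7
cycle 7: CDB Add2=1; issue SUB r4<-Add2 // r0:1,r1:Mul2,r2:2,r3:7,r4:Add2,r5:7
cycle 8: CDB Add1=-53; issue MUL r1<-Mul1 // r0:1,r1:Mul1,r2:2,r3:7,r4:Add2,r5:7
cycle 9: - // r0:1,r1:Mul1,r2:2,r3:7,r4:Add2,r5:7
cycle 10: - // r0:1,r1:Mul1,r2:2,r3:7,r4:Add2,r5:7

STATUS = TAG Add2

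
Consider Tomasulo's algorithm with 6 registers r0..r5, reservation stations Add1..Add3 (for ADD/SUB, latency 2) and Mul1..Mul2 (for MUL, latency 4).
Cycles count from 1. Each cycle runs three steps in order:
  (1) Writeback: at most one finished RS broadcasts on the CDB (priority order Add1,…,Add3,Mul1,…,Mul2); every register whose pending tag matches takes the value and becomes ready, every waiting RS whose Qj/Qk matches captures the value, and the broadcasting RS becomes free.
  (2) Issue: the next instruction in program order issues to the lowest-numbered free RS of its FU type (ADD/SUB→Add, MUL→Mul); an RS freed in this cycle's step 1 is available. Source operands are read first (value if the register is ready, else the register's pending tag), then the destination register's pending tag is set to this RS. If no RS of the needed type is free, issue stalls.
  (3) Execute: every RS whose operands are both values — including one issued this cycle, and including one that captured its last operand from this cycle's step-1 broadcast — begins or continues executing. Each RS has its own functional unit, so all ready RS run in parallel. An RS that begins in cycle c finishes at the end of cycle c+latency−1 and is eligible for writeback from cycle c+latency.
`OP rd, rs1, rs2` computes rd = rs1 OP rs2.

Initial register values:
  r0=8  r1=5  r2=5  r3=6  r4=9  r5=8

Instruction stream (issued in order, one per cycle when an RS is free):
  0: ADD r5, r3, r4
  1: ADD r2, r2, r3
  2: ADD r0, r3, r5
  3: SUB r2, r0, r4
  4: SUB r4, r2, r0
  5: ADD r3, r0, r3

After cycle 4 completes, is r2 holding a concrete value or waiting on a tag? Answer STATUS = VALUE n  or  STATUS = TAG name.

c1: issue ADD r5<-Add1 | r0:8,r1:5,r2:5,r3:6,r4:9,r5:Add1
c2: issue ADD r2<-Add2 | r0:8,r1:5,r2:Add2,r3:6,r4:9,r5:Add1
c3: CDB Add1=15; issue ADD r0<-Add1 | r0:Add1,r1:5,r2:Add2,r3:6,r4:9,r5:15
c4: CDB Add2=11; issue SUB r2<-Add2 | r0:Add1,r1:5,r2:Add2,r3:6,r4:9,r5:15

STATUS = TAG Add2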